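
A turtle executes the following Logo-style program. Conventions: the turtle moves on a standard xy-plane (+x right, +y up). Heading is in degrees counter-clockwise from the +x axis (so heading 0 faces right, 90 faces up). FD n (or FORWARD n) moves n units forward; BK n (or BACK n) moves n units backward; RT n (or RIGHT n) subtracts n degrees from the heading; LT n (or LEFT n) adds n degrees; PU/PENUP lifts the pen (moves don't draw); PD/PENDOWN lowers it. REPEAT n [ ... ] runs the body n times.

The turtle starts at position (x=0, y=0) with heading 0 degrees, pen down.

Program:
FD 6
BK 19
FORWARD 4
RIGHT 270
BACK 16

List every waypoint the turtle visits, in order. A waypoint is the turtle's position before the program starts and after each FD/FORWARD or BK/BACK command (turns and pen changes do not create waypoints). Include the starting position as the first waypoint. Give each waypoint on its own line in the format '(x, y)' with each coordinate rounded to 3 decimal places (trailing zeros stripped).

Executing turtle program step by step:
Start: pos=(0,0), heading=0, pen down
FD 6: (0,0) -> (6,0) [heading=0, draw]
BK 19: (6,0) -> (-13,0) [heading=0, draw]
FD 4: (-13,0) -> (-9,0) [heading=0, draw]
RT 270: heading 0 -> 90
BK 16: (-9,0) -> (-9,-16) [heading=90, draw]
Final: pos=(-9,-16), heading=90, 4 segment(s) drawn
Waypoints (5 total):
(0, 0)
(6, 0)
(-13, 0)
(-9, 0)
(-9, -16)

Answer: (0, 0)
(6, 0)
(-13, 0)
(-9, 0)
(-9, -16)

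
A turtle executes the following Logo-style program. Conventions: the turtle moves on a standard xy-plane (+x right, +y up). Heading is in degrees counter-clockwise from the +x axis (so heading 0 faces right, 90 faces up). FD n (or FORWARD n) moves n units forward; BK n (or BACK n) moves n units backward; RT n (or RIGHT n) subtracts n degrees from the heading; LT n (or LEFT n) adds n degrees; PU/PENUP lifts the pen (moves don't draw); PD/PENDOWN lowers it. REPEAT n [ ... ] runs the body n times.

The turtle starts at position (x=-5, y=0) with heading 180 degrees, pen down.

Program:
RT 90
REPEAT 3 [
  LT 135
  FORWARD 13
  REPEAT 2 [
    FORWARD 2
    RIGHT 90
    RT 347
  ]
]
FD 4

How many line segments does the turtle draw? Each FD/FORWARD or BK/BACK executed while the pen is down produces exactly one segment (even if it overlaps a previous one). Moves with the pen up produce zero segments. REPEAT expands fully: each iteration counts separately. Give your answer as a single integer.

Answer: 10

Derivation:
Executing turtle program step by step:
Start: pos=(-5,0), heading=180, pen down
RT 90: heading 180 -> 90
REPEAT 3 [
  -- iteration 1/3 --
  LT 135: heading 90 -> 225
  FD 13: (-5,0) -> (-14.192,-9.192) [heading=225, draw]
  REPEAT 2 [
    -- iteration 1/2 --
    FD 2: (-14.192,-9.192) -> (-15.607,-10.607) [heading=225, draw]
    RT 90: heading 225 -> 135
    RT 347: heading 135 -> 148
    -- iteration 2/2 --
    FD 2: (-15.607,-10.607) -> (-17.303,-9.547) [heading=148, draw]
    RT 90: heading 148 -> 58
    RT 347: heading 58 -> 71
  ]
  -- iteration 2/3 --
  LT 135: heading 71 -> 206
  FD 13: (-17.303,-9.547) -> (-28.987,-15.246) [heading=206, draw]
  REPEAT 2 [
    -- iteration 1/2 --
    FD 2: (-28.987,-15.246) -> (-30.785,-16.122) [heading=206, draw]
    RT 90: heading 206 -> 116
    RT 347: heading 116 -> 129
    -- iteration 2/2 --
    FD 2: (-30.785,-16.122) -> (-32.043,-14.568) [heading=129, draw]
    RT 90: heading 129 -> 39
    RT 347: heading 39 -> 52
  ]
  -- iteration 3/3 --
  LT 135: heading 52 -> 187
  FD 13: (-32.043,-14.568) -> (-44.946,-16.152) [heading=187, draw]
  REPEAT 2 [
    -- iteration 1/2 --
    FD 2: (-44.946,-16.152) -> (-46.931,-16.396) [heading=187, draw]
    RT 90: heading 187 -> 97
    RT 347: heading 97 -> 110
    -- iteration 2/2 --
    FD 2: (-46.931,-16.396) -> (-47.615,-14.517) [heading=110, draw]
    RT 90: heading 110 -> 20
    RT 347: heading 20 -> 33
  ]
]
FD 4: (-47.615,-14.517) -> (-44.261,-12.338) [heading=33, draw]
Final: pos=(-44.261,-12.338), heading=33, 10 segment(s) drawn
Segments drawn: 10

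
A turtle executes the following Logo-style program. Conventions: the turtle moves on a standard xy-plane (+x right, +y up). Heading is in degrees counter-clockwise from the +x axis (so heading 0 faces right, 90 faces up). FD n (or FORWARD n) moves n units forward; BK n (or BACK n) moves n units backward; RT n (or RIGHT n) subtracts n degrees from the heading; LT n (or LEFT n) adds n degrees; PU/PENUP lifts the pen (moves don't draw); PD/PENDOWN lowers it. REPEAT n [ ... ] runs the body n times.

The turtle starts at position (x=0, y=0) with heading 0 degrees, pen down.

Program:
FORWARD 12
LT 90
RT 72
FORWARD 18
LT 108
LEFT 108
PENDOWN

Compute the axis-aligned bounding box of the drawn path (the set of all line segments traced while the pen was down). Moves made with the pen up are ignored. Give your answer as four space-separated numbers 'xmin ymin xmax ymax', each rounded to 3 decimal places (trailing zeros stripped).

Answer: 0 0 29.119 5.562

Derivation:
Executing turtle program step by step:
Start: pos=(0,0), heading=0, pen down
FD 12: (0,0) -> (12,0) [heading=0, draw]
LT 90: heading 0 -> 90
RT 72: heading 90 -> 18
FD 18: (12,0) -> (29.119,5.562) [heading=18, draw]
LT 108: heading 18 -> 126
LT 108: heading 126 -> 234
PD: pen down
Final: pos=(29.119,5.562), heading=234, 2 segment(s) drawn

Segment endpoints: x in {0, 12, 29.119}, y in {0, 5.562}
xmin=0, ymin=0, xmax=29.119, ymax=5.562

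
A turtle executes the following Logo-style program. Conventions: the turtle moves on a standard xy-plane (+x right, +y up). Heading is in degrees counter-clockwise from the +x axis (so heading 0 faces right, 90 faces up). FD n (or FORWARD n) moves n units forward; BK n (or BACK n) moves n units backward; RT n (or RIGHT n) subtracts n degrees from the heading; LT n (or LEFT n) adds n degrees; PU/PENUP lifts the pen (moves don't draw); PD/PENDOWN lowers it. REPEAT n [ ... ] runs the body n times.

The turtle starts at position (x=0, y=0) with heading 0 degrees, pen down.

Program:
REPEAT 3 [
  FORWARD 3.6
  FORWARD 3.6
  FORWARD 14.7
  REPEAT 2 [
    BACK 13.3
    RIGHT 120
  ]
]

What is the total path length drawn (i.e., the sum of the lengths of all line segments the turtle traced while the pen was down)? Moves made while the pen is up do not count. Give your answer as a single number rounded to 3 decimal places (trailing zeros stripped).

Answer: 145.5

Derivation:
Executing turtle program step by step:
Start: pos=(0,0), heading=0, pen down
REPEAT 3 [
  -- iteration 1/3 --
  FD 3.6: (0,0) -> (3.6,0) [heading=0, draw]
  FD 3.6: (3.6,0) -> (7.2,0) [heading=0, draw]
  FD 14.7: (7.2,0) -> (21.9,0) [heading=0, draw]
  REPEAT 2 [
    -- iteration 1/2 --
    BK 13.3: (21.9,0) -> (8.6,0) [heading=0, draw]
    RT 120: heading 0 -> 240
    -- iteration 2/2 --
    BK 13.3: (8.6,0) -> (15.25,11.518) [heading=240, draw]
    RT 120: heading 240 -> 120
  ]
  -- iteration 2/3 --
  FD 3.6: (15.25,11.518) -> (13.45,14.636) [heading=120, draw]
  FD 3.6: (13.45,14.636) -> (11.65,17.754) [heading=120, draw]
  FD 14.7: (11.65,17.754) -> (4.3,30.484) [heading=120, draw]
  REPEAT 2 [
    -- iteration 1/2 --
    BK 13.3: (4.3,30.484) -> (10.95,18.966) [heading=120, draw]
    RT 120: heading 120 -> 0
    -- iteration 2/2 --
    BK 13.3: (10.95,18.966) -> (-2.35,18.966) [heading=0, draw]
    RT 120: heading 0 -> 240
  ]
  -- iteration 3/3 --
  FD 3.6: (-2.35,18.966) -> (-4.15,15.848) [heading=240, draw]
  FD 3.6: (-4.15,15.848) -> (-5.95,12.731) [heading=240, draw]
  FD 14.7: (-5.95,12.731) -> (-13.3,0) [heading=240, draw]
  REPEAT 2 [
    -- iteration 1/2 --
    BK 13.3: (-13.3,0) -> (-6.65,11.518) [heading=240, draw]
    RT 120: heading 240 -> 120
    -- iteration 2/2 --
    BK 13.3: (-6.65,11.518) -> (0,0) [heading=120, draw]
    RT 120: heading 120 -> 0
  ]
]
Final: pos=(0,0), heading=0, 15 segment(s) drawn

Segment lengths:
  seg 1: (0,0) -> (3.6,0), length = 3.6
  seg 2: (3.6,0) -> (7.2,0), length = 3.6
  seg 3: (7.2,0) -> (21.9,0), length = 14.7
  seg 4: (21.9,0) -> (8.6,0), length = 13.3
  seg 5: (8.6,0) -> (15.25,11.518), length = 13.3
  seg 6: (15.25,11.518) -> (13.45,14.636), length = 3.6
  seg 7: (13.45,14.636) -> (11.65,17.754), length = 3.6
  seg 8: (11.65,17.754) -> (4.3,30.484), length = 14.7
  seg 9: (4.3,30.484) -> (10.95,18.966), length = 13.3
  seg 10: (10.95,18.966) -> (-2.35,18.966), length = 13.3
  seg 11: (-2.35,18.966) -> (-4.15,15.848), length = 3.6
  seg 12: (-4.15,15.848) -> (-5.95,12.731), length = 3.6
  seg 13: (-5.95,12.731) -> (-13.3,0), length = 14.7
  seg 14: (-13.3,0) -> (-6.65,11.518), length = 13.3
  seg 15: (-6.65,11.518) -> (0,0), length = 13.3
Total = 145.5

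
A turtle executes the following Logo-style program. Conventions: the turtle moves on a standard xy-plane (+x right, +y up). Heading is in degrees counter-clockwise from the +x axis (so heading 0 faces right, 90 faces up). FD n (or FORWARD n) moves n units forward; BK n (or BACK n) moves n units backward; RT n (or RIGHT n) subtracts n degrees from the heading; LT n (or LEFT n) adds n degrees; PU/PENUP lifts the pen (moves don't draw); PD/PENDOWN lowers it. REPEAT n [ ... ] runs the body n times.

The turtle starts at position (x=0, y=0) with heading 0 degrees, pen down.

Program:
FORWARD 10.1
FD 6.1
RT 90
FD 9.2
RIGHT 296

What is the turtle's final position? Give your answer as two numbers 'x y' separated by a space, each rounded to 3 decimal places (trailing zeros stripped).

Answer: 16.2 -9.2

Derivation:
Executing turtle program step by step:
Start: pos=(0,0), heading=0, pen down
FD 10.1: (0,0) -> (10.1,0) [heading=0, draw]
FD 6.1: (10.1,0) -> (16.2,0) [heading=0, draw]
RT 90: heading 0 -> 270
FD 9.2: (16.2,0) -> (16.2,-9.2) [heading=270, draw]
RT 296: heading 270 -> 334
Final: pos=(16.2,-9.2), heading=334, 3 segment(s) drawn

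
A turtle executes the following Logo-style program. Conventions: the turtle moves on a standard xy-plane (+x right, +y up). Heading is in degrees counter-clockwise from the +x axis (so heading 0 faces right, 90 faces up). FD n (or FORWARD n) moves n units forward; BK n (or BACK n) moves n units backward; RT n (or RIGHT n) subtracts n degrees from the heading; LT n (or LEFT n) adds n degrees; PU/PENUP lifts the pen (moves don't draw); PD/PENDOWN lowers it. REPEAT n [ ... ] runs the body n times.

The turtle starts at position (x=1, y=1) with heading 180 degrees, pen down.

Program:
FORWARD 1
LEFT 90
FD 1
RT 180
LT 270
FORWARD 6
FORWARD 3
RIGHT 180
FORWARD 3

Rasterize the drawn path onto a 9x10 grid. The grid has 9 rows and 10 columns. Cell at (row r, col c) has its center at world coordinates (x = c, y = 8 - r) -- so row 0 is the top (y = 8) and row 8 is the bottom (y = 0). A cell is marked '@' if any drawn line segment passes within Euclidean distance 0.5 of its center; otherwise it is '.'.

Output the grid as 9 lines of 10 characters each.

Answer: ..........
..........
..........
..........
..........
..........
..........
@@........
@@@@@@@@@@

Derivation:
Segment 0: (1,1) -> (0,1)
Segment 1: (0,1) -> (-0,0)
Segment 2: (-0,0) -> (6,-0)
Segment 3: (6,-0) -> (9,-0)
Segment 4: (9,-0) -> (6,-0)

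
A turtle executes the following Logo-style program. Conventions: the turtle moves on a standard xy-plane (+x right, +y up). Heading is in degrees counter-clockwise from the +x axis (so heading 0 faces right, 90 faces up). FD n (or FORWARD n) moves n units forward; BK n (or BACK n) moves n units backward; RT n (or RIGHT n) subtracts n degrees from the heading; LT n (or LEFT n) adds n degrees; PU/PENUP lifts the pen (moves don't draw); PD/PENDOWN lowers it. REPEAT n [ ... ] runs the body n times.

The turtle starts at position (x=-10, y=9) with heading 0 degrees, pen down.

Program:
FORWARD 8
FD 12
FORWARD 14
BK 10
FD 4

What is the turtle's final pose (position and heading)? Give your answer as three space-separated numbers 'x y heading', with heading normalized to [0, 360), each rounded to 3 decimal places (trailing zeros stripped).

Answer: 18 9 0

Derivation:
Executing turtle program step by step:
Start: pos=(-10,9), heading=0, pen down
FD 8: (-10,9) -> (-2,9) [heading=0, draw]
FD 12: (-2,9) -> (10,9) [heading=0, draw]
FD 14: (10,9) -> (24,9) [heading=0, draw]
BK 10: (24,9) -> (14,9) [heading=0, draw]
FD 4: (14,9) -> (18,9) [heading=0, draw]
Final: pos=(18,9), heading=0, 5 segment(s) drawn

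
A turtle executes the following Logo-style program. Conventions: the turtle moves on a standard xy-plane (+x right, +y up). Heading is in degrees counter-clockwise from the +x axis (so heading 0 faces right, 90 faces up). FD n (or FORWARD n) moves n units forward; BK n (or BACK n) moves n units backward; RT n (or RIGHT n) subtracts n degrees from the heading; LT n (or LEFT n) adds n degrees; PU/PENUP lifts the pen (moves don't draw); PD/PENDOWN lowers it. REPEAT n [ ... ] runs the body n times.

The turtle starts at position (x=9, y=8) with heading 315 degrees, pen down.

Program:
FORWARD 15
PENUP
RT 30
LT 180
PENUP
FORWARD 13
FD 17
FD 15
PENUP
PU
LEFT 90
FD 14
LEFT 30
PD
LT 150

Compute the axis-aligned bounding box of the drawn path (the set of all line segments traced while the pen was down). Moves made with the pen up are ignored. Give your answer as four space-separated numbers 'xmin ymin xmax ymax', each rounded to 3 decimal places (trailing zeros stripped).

Answer: 9 -2.607 19.607 8

Derivation:
Executing turtle program step by step:
Start: pos=(9,8), heading=315, pen down
FD 15: (9,8) -> (19.607,-2.607) [heading=315, draw]
PU: pen up
RT 30: heading 315 -> 285
LT 180: heading 285 -> 105
PU: pen up
FD 13: (19.607,-2.607) -> (16.242,9.95) [heading=105, move]
FD 17: (16.242,9.95) -> (11.842,26.371) [heading=105, move]
FD 15: (11.842,26.371) -> (7.96,40.86) [heading=105, move]
PU: pen up
PU: pen up
LT 90: heading 105 -> 195
FD 14: (7.96,40.86) -> (-5.563,37.237) [heading=195, move]
LT 30: heading 195 -> 225
PD: pen down
LT 150: heading 225 -> 15
Final: pos=(-5.563,37.237), heading=15, 1 segment(s) drawn

Segment endpoints: x in {9, 19.607}, y in {-2.607, 8}
xmin=9, ymin=-2.607, xmax=19.607, ymax=8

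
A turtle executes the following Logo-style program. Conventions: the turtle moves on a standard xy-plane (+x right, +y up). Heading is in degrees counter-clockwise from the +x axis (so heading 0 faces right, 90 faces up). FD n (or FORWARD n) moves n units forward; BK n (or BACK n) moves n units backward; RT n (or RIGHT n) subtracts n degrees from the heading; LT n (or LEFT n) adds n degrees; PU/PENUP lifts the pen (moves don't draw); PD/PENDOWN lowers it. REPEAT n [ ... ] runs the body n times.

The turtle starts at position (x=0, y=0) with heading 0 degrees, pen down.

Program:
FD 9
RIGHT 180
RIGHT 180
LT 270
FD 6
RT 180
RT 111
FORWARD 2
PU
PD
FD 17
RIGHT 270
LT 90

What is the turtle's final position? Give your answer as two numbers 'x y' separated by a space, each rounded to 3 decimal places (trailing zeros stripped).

Answer: 26.738 -12.809

Derivation:
Executing turtle program step by step:
Start: pos=(0,0), heading=0, pen down
FD 9: (0,0) -> (9,0) [heading=0, draw]
RT 180: heading 0 -> 180
RT 180: heading 180 -> 0
LT 270: heading 0 -> 270
FD 6: (9,0) -> (9,-6) [heading=270, draw]
RT 180: heading 270 -> 90
RT 111: heading 90 -> 339
FD 2: (9,-6) -> (10.867,-6.717) [heading=339, draw]
PU: pen up
PD: pen down
FD 17: (10.867,-6.717) -> (26.738,-12.809) [heading=339, draw]
RT 270: heading 339 -> 69
LT 90: heading 69 -> 159
Final: pos=(26.738,-12.809), heading=159, 4 segment(s) drawn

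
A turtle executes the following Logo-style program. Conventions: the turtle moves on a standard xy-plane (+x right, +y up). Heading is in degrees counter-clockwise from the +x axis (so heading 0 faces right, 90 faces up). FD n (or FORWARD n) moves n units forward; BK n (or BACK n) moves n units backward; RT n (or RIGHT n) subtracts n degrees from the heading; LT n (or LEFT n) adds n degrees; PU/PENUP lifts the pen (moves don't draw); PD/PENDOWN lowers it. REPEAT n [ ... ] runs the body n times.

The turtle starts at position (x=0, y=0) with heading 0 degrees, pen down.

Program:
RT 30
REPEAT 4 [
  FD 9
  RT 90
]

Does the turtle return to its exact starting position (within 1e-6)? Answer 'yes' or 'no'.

Answer: yes

Derivation:
Executing turtle program step by step:
Start: pos=(0,0), heading=0, pen down
RT 30: heading 0 -> 330
REPEAT 4 [
  -- iteration 1/4 --
  FD 9: (0,0) -> (7.794,-4.5) [heading=330, draw]
  RT 90: heading 330 -> 240
  -- iteration 2/4 --
  FD 9: (7.794,-4.5) -> (3.294,-12.294) [heading=240, draw]
  RT 90: heading 240 -> 150
  -- iteration 3/4 --
  FD 9: (3.294,-12.294) -> (-4.5,-7.794) [heading=150, draw]
  RT 90: heading 150 -> 60
  -- iteration 4/4 --
  FD 9: (-4.5,-7.794) -> (0,0) [heading=60, draw]
  RT 90: heading 60 -> 330
]
Final: pos=(0,0), heading=330, 4 segment(s) drawn

Start position: (0, 0)
Final position: (0, 0)
Distance = 0; < 1e-6 -> CLOSED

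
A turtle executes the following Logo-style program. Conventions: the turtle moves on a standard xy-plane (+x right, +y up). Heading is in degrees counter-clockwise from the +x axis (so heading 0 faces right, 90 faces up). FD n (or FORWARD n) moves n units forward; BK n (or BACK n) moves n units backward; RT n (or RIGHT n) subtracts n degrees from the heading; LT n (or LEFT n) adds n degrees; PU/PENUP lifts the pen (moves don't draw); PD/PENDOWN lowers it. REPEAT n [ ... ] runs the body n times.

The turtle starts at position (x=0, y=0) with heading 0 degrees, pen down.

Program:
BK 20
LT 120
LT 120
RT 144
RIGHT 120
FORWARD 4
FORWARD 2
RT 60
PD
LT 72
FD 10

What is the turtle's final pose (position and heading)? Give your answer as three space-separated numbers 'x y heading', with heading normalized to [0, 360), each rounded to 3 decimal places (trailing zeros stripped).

Executing turtle program step by step:
Start: pos=(0,0), heading=0, pen down
BK 20: (0,0) -> (-20,0) [heading=0, draw]
LT 120: heading 0 -> 120
LT 120: heading 120 -> 240
RT 144: heading 240 -> 96
RT 120: heading 96 -> 336
FD 4: (-20,0) -> (-16.346,-1.627) [heading=336, draw]
FD 2: (-16.346,-1.627) -> (-14.519,-2.44) [heading=336, draw]
RT 60: heading 336 -> 276
PD: pen down
LT 72: heading 276 -> 348
FD 10: (-14.519,-2.44) -> (-4.737,-4.52) [heading=348, draw]
Final: pos=(-4.737,-4.52), heading=348, 4 segment(s) drawn

Answer: -4.737 -4.52 348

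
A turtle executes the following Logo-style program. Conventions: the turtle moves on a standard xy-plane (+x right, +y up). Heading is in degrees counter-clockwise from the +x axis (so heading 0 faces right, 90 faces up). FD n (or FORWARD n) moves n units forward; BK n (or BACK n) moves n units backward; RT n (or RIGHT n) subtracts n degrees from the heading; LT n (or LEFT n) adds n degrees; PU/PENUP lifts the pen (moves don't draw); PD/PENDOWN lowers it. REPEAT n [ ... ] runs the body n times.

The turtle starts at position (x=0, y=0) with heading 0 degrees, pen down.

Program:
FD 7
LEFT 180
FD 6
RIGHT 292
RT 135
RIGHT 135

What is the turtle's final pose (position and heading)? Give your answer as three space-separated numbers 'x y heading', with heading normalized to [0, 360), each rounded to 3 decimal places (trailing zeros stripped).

Executing turtle program step by step:
Start: pos=(0,0), heading=0, pen down
FD 7: (0,0) -> (7,0) [heading=0, draw]
LT 180: heading 0 -> 180
FD 6: (7,0) -> (1,0) [heading=180, draw]
RT 292: heading 180 -> 248
RT 135: heading 248 -> 113
RT 135: heading 113 -> 338
Final: pos=(1,0), heading=338, 2 segment(s) drawn

Answer: 1 0 338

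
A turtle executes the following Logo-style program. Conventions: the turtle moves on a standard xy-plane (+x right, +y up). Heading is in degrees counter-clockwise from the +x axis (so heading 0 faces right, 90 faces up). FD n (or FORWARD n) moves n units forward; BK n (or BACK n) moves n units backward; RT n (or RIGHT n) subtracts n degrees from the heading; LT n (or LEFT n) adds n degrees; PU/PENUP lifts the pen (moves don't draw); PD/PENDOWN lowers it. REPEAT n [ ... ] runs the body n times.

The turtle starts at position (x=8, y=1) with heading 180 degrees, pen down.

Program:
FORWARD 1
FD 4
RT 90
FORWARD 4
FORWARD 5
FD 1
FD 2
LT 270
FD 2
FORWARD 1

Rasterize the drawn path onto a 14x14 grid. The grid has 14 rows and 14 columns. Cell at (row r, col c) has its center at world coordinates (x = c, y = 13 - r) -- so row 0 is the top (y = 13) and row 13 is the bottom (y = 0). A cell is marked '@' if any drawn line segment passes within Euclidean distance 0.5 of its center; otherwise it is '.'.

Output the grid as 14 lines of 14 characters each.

Segment 0: (8,1) -> (7,1)
Segment 1: (7,1) -> (3,1)
Segment 2: (3,1) -> (3,5)
Segment 3: (3,5) -> (3,10)
Segment 4: (3,10) -> (3,11)
Segment 5: (3,11) -> (3,13)
Segment 6: (3,13) -> (5,13)
Segment 7: (5,13) -> (6,13)

Answer: ...@@@@.......
...@..........
...@..........
...@..........
...@..........
...@..........
...@..........
...@..........
...@..........
...@..........
...@..........
...@..........
...@@@@@@.....
..............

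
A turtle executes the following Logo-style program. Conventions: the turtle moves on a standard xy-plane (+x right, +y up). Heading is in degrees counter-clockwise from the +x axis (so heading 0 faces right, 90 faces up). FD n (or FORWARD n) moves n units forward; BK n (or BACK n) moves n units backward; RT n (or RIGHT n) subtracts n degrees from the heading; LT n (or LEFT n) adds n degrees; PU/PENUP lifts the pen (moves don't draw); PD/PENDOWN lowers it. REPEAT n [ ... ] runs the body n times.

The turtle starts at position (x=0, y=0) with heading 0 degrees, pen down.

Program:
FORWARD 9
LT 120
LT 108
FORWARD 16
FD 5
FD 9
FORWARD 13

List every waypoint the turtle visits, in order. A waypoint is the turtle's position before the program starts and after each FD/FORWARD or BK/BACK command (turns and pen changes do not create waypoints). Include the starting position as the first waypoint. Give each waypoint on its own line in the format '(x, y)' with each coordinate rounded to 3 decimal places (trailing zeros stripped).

Answer: (0, 0)
(9, 0)
(-1.706, -11.89)
(-5.052, -15.606)
(-11.074, -22.294)
(-19.773, -31.955)

Derivation:
Executing turtle program step by step:
Start: pos=(0,0), heading=0, pen down
FD 9: (0,0) -> (9,0) [heading=0, draw]
LT 120: heading 0 -> 120
LT 108: heading 120 -> 228
FD 16: (9,0) -> (-1.706,-11.89) [heading=228, draw]
FD 5: (-1.706,-11.89) -> (-5.052,-15.606) [heading=228, draw]
FD 9: (-5.052,-15.606) -> (-11.074,-22.294) [heading=228, draw]
FD 13: (-11.074,-22.294) -> (-19.773,-31.955) [heading=228, draw]
Final: pos=(-19.773,-31.955), heading=228, 5 segment(s) drawn
Waypoints (6 total):
(0, 0)
(9, 0)
(-1.706, -11.89)
(-5.052, -15.606)
(-11.074, -22.294)
(-19.773, -31.955)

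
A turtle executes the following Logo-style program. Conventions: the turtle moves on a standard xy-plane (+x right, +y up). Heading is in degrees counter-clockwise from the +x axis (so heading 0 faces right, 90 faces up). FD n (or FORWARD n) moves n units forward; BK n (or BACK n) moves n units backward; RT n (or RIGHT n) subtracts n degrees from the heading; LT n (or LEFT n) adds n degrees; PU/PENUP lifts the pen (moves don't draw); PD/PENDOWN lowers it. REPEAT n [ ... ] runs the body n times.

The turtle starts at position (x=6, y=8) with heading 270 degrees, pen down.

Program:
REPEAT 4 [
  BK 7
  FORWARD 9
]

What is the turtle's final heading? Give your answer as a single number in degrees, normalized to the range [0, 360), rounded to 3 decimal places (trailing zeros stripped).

Executing turtle program step by step:
Start: pos=(6,8), heading=270, pen down
REPEAT 4 [
  -- iteration 1/4 --
  BK 7: (6,8) -> (6,15) [heading=270, draw]
  FD 9: (6,15) -> (6,6) [heading=270, draw]
  -- iteration 2/4 --
  BK 7: (6,6) -> (6,13) [heading=270, draw]
  FD 9: (6,13) -> (6,4) [heading=270, draw]
  -- iteration 3/4 --
  BK 7: (6,4) -> (6,11) [heading=270, draw]
  FD 9: (6,11) -> (6,2) [heading=270, draw]
  -- iteration 4/4 --
  BK 7: (6,2) -> (6,9) [heading=270, draw]
  FD 9: (6,9) -> (6,0) [heading=270, draw]
]
Final: pos=(6,0), heading=270, 8 segment(s) drawn

Answer: 270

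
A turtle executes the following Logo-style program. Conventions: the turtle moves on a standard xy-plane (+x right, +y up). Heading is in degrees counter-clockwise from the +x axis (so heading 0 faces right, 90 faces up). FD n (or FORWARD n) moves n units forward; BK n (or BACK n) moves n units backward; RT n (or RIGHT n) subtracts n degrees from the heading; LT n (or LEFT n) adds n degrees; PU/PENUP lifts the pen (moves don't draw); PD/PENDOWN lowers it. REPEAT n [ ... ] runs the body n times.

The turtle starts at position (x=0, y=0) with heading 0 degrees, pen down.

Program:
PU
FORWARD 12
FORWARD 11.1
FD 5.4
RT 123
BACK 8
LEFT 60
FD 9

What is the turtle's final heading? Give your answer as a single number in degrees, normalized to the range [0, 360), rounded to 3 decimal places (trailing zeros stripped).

Answer: 297

Derivation:
Executing turtle program step by step:
Start: pos=(0,0), heading=0, pen down
PU: pen up
FD 12: (0,0) -> (12,0) [heading=0, move]
FD 11.1: (12,0) -> (23.1,0) [heading=0, move]
FD 5.4: (23.1,0) -> (28.5,0) [heading=0, move]
RT 123: heading 0 -> 237
BK 8: (28.5,0) -> (32.857,6.709) [heading=237, move]
LT 60: heading 237 -> 297
FD 9: (32.857,6.709) -> (36.943,-1.31) [heading=297, move]
Final: pos=(36.943,-1.31), heading=297, 0 segment(s) drawn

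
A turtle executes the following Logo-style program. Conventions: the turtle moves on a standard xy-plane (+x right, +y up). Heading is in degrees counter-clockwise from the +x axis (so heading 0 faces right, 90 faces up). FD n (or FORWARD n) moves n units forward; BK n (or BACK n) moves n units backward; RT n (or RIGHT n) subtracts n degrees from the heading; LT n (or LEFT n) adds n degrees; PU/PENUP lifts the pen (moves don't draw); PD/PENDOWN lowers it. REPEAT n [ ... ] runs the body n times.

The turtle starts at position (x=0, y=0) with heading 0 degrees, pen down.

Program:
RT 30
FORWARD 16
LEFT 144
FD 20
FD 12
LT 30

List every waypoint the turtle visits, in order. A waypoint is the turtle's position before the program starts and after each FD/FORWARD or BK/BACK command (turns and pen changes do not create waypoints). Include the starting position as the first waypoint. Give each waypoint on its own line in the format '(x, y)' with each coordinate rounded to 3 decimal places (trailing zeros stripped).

Executing turtle program step by step:
Start: pos=(0,0), heading=0, pen down
RT 30: heading 0 -> 330
FD 16: (0,0) -> (13.856,-8) [heading=330, draw]
LT 144: heading 330 -> 114
FD 20: (13.856,-8) -> (5.722,10.271) [heading=114, draw]
FD 12: (5.722,10.271) -> (0.841,21.233) [heading=114, draw]
LT 30: heading 114 -> 144
Final: pos=(0.841,21.233), heading=144, 3 segment(s) drawn
Waypoints (4 total):
(0, 0)
(13.856, -8)
(5.722, 10.271)
(0.841, 21.233)

Answer: (0, 0)
(13.856, -8)
(5.722, 10.271)
(0.841, 21.233)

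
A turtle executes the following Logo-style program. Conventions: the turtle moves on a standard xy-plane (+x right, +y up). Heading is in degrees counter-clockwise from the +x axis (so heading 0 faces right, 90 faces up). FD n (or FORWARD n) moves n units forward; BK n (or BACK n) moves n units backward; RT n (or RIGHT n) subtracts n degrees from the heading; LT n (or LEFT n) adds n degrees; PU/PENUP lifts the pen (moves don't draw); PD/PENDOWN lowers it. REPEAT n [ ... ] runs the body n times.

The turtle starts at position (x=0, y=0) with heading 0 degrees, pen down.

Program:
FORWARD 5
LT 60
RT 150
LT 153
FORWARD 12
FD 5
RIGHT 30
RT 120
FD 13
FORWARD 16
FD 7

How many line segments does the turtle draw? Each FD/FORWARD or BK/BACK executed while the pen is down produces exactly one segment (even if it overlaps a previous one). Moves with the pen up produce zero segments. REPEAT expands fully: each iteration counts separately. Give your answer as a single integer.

Executing turtle program step by step:
Start: pos=(0,0), heading=0, pen down
FD 5: (0,0) -> (5,0) [heading=0, draw]
LT 60: heading 0 -> 60
RT 150: heading 60 -> 270
LT 153: heading 270 -> 63
FD 12: (5,0) -> (10.448,10.692) [heading=63, draw]
FD 5: (10.448,10.692) -> (12.718,15.147) [heading=63, draw]
RT 30: heading 63 -> 33
RT 120: heading 33 -> 273
FD 13: (12.718,15.147) -> (13.398,2.165) [heading=273, draw]
FD 16: (13.398,2.165) -> (14.236,-13.813) [heading=273, draw]
FD 7: (14.236,-13.813) -> (14.602,-20.804) [heading=273, draw]
Final: pos=(14.602,-20.804), heading=273, 6 segment(s) drawn
Segments drawn: 6

Answer: 6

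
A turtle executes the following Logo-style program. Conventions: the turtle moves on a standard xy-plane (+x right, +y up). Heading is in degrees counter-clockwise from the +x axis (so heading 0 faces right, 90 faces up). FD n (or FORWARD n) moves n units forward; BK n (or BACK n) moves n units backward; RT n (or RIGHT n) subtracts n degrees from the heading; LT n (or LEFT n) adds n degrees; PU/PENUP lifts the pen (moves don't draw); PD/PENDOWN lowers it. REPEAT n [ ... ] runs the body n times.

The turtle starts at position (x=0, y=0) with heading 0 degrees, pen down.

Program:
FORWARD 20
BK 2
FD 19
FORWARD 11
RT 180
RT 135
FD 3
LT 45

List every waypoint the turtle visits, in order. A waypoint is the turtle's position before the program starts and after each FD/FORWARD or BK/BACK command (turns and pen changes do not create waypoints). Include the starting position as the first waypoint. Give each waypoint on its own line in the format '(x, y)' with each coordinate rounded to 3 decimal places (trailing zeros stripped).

Executing turtle program step by step:
Start: pos=(0,0), heading=0, pen down
FD 20: (0,0) -> (20,0) [heading=0, draw]
BK 2: (20,0) -> (18,0) [heading=0, draw]
FD 19: (18,0) -> (37,0) [heading=0, draw]
FD 11: (37,0) -> (48,0) [heading=0, draw]
RT 180: heading 0 -> 180
RT 135: heading 180 -> 45
FD 3: (48,0) -> (50.121,2.121) [heading=45, draw]
LT 45: heading 45 -> 90
Final: pos=(50.121,2.121), heading=90, 5 segment(s) drawn
Waypoints (6 total):
(0, 0)
(20, 0)
(18, 0)
(37, 0)
(48, 0)
(50.121, 2.121)

Answer: (0, 0)
(20, 0)
(18, 0)
(37, 0)
(48, 0)
(50.121, 2.121)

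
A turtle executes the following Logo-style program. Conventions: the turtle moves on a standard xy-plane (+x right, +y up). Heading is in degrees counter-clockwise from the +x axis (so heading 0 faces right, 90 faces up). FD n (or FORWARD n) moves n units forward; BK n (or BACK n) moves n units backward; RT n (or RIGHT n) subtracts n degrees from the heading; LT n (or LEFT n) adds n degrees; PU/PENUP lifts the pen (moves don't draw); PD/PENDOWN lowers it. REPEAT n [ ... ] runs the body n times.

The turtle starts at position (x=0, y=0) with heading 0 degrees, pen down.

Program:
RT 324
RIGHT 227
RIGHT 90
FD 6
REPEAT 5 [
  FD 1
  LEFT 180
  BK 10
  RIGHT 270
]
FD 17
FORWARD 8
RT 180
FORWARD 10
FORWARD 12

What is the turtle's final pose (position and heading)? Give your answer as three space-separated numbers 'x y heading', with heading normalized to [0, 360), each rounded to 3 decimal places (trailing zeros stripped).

Answer: 6.189 16.115 169

Derivation:
Executing turtle program step by step:
Start: pos=(0,0), heading=0, pen down
RT 324: heading 0 -> 36
RT 227: heading 36 -> 169
RT 90: heading 169 -> 79
FD 6: (0,0) -> (1.145,5.89) [heading=79, draw]
REPEAT 5 [
  -- iteration 1/5 --
  FD 1: (1.145,5.89) -> (1.336,6.871) [heading=79, draw]
  LT 180: heading 79 -> 259
  BK 10: (1.336,6.871) -> (3.244,16.688) [heading=259, draw]
  RT 270: heading 259 -> 349
  -- iteration 2/5 --
  FD 1: (3.244,16.688) -> (4.225,16.497) [heading=349, draw]
  LT 180: heading 349 -> 169
  BK 10: (4.225,16.497) -> (14.042,14.589) [heading=169, draw]
  RT 270: heading 169 -> 259
  -- iteration 3/5 --
  FD 1: (14.042,14.589) -> (13.851,13.607) [heading=259, draw]
  LT 180: heading 259 -> 79
  BK 10: (13.851,13.607) -> (11.943,3.791) [heading=79, draw]
  RT 270: heading 79 -> 169
  -- iteration 4/5 --
  FD 1: (11.943,3.791) -> (10.961,3.982) [heading=169, draw]
  LT 180: heading 169 -> 349
  BK 10: (10.961,3.982) -> (1.145,5.89) [heading=349, draw]
  RT 270: heading 349 -> 79
  -- iteration 5/5 --
  FD 1: (1.145,5.89) -> (1.336,6.871) [heading=79, draw]
  LT 180: heading 79 -> 259
  BK 10: (1.336,6.871) -> (3.244,16.688) [heading=259, draw]
  RT 270: heading 259 -> 349
]
FD 17: (3.244,16.688) -> (19.931,13.444) [heading=349, draw]
FD 8: (19.931,13.444) -> (27.784,11.917) [heading=349, draw]
RT 180: heading 349 -> 169
FD 10: (27.784,11.917) -> (17.968,13.826) [heading=169, draw]
FD 12: (17.968,13.826) -> (6.189,16.115) [heading=169, draw]
Final: pos=(6.189,16.115), heading=169, 15 segment(s) drawn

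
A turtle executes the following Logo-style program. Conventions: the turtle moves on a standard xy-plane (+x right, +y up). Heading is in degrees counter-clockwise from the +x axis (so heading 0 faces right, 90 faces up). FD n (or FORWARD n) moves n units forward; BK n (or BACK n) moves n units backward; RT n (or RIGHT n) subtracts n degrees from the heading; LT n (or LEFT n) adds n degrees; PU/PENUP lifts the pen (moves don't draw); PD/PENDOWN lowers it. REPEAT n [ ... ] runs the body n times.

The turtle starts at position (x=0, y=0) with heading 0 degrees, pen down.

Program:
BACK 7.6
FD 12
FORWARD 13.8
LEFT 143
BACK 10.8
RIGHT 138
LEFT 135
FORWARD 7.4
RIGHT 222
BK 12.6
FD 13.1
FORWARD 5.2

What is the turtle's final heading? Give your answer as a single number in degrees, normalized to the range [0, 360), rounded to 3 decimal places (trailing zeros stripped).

Answer: 278

Derivation:
Executing turtle program step by step:
Start: pos=(0,0), heading=0, pen down
BK 7.6: (0,0) -> (-7.6,0) [heading=0, draw]
FD 12: (-7.6,0) -> (4.4,0) [heading=0, draw]
FD 13.8: (4.4,0) -> (18.2,0) [heading=0, draw]
LT 143: heading 0 -> 143
BK 10.8: (18.2,0) -> (26.825,-6.5) [heading=143, draw]
RT 138: heading 143 -> 5
LT 135: heading 5 -> 140
FD 7.4: (26.825,-6.5) -> (21.157,-1.743) [heading=140, draw]
RT 222: heading 140 -> 278
BK 12.6: (21.157,-1.743) -> (19.403,10.734) [heading=278, draw]
FD 13.1: (19.403,10.734) -> (21.226,-2.238) [heading=278, draw]
FD 5.2: (21.226,-2.238) -> (21.95,-7.388) [heading=278, draw]
Final: pos=(21.95,-7.388), heading=278, 8 segment(s) drawn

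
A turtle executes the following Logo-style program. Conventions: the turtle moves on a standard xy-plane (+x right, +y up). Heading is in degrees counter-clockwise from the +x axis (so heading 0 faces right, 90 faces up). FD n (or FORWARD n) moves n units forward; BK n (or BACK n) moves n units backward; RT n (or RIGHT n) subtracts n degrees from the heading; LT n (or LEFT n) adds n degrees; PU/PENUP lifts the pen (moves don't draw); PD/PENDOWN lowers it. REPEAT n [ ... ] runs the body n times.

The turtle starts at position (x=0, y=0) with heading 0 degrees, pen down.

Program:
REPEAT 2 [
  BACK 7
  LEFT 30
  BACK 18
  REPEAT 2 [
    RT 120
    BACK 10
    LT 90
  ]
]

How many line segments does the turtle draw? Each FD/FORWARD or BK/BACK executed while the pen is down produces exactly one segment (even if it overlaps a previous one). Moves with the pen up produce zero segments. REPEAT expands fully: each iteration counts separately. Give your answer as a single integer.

Answer: 8

Derivation:
Executing turtle program step by step:
Start: pos=(0,0), heading=0, pen down
REPEAT 2 [
  -- iteration 1/2 --
  BK 7: (0,0) -> (-7,0) [heading=0, draw]
  LT 30: heading 0 -> 30
  BK 18: (-7,0) -> (-22.588,-9) [heading=30, draw]
  REPEAT 2 [
    -- iteration 1/2 --
    RT 120: heading 30 -> 270
    BK 10: (-22.588,-9) -> (-22.588,1) [heading=270, draw]
    LT 90: heading 270 -> 0
    -- iteration 2/2 --
    RT 120: heading 0 -> 240
    BK 10: (-22.588,1) -> (-17.588,9.66) [heading=240, draw]
    LT 90: heading 240 -> 330
  ]
  -- iteration 2/2 --
  BK 7: (-17.588,9.66) -> (-23.651,13.16) [heading=330, draw]
  LT 30: heading 330 -> 0
  BK 18: (-23.651,13.16) -> (-41.651,13.16) [heading=0, draw]
  REPEAT 2 [
    -- iteration 1/2 --
    RT 120: heading 0 -> 240
    BK 10: (-41.651,13.16) -> (-36.651,21.821) [heading=240, draw]
    LT 90: heading 240 -> 330
    -- iteration 2/2 --
    RT 120: heading 330 -> 210
    BK 10: (-36.651,21.821) -> (-27.99,26.821) [heading=210, draw]
    LT 90: heading 210 -> 300
  ]
]
Final: pos=(-27.99,26.821), heading=300, 8 segment(s) drawn
Segments drawn: 8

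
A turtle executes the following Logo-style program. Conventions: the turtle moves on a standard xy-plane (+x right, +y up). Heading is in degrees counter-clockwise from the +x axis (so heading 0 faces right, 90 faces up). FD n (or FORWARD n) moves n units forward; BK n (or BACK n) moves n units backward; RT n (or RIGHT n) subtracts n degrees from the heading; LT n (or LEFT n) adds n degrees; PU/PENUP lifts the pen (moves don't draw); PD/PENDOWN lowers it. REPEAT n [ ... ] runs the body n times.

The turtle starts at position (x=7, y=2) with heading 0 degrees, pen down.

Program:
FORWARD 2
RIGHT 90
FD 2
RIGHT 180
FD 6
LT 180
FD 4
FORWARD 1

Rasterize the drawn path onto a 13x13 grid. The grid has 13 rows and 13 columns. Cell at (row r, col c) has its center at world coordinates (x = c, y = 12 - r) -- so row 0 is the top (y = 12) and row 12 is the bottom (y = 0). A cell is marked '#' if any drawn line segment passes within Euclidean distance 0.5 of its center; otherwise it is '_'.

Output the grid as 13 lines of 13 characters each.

Segment 0: (7,2) -> (9,2)
Segment 1: (9,2) -> (9,0)
Segment 2: (9,0) -> (9,6)
Segment 3: (9,6) -> (9,2)
Segment 4: (9,2) -> (9,1)

Answer: _____________
_____________
_____________
_____________
_____________
_____________
_________#___
_________#___
_________#___
_________#___
_______###___
_________#___
_________#___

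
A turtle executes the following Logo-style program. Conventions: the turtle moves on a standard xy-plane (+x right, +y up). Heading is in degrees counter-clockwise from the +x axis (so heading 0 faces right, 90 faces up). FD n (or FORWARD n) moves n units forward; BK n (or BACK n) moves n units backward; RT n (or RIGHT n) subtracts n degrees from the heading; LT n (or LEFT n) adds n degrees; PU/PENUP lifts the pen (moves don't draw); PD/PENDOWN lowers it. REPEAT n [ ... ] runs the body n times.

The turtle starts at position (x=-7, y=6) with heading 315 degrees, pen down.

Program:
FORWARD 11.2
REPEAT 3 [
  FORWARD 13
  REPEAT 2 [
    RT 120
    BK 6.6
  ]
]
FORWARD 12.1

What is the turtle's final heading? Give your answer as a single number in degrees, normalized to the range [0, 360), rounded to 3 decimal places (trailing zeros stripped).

Answer: 315

Derivation:
Executing turtle program step by step:
Start: pos=(-7,6), heading=315, pen down
FD 11.2: (-7,6) -> (0.92,-1.92) [heading=315, draw]
REPEAT 3 [
  -- iteration 1/3 --
  FD 13: (0.92,-1.92) -> (10.112,-11.112) [heading=315, draw]
  REPEAT 2 [
    -- iteration 1/2 --
    RT 120: heading 315 -> 195
    BK 6.6: (10.112,-11.112) -> (16.487,-9.404) [heading=195, draw]
    -- iteration 2/2 --
    RT 120: heading 195 -> 75
    BK 6.6: (16.487,-9.404) -> (14.779,-15.779) [heading=75, draw]
  ]
  -- iteration 2/3 --
  FD 13: (14.779,-15.779) -> (18.144,-3.222) [heading=75, draw]
  REPEAT 2 [
    -- iteration 1/2 --
    RT 120: heading 75 -> 315
    BK 6.6: (18.144,-3.222) -> (13.477,1.445) [heading=315, draw]
    -- iteration 2/2 --
    RT 120: heading 315 -> 195
    BK 6.6: (13.477,1.445) -> (19.852,3.153) [heading=195, draw]
  ]
  -- iteration 3/3 --
  FD 13: (19.852,3.153) -> (7.295,-0.211) [heading=195, draw]
  REPEAT 2 [
    -- iteration 1/2 --
    RT 120: heading 195 -> 75
    BK 6.6: (7.295,-0.211) -> (5.587,-6.587) [heading=75, draw]
    -- iteration 2/2 --
    RT 120: heading 75 -> 315
    BK 6.6: (5.587,-6.587) -> (0.92,-1.92) [heading=315, draw]
  ]
]
FD 12.1: (0.92,-1.92) -> (9.476,-10.476) [heading=315, draw]
Final: pos=(9.476,-10.476), heading=315, 11 segment(s) drawn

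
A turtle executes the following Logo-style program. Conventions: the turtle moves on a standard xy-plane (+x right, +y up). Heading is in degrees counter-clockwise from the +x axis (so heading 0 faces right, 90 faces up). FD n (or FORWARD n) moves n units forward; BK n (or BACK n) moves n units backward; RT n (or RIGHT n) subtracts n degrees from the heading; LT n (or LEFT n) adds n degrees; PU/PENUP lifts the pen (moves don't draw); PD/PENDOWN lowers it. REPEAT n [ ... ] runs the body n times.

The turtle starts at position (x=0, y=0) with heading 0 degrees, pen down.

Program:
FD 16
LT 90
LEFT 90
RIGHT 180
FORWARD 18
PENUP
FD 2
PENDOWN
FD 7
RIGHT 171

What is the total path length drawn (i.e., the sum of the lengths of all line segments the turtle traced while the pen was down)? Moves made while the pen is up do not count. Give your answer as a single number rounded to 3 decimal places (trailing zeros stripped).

Executing turtle program step by step:
Start: pos=(0,0), heading=0, pen down
FD 16: (0,0) -> (16,0) [heading=0, draw]
LT 90: heading 0 -> 90
LT 90: heading 90 -> 180
RT 180: heading 180 -> 0
FD 18: (16,0) -> (34,0) [heading=0, draw]
PU: pen up
FD 2: (34,0) -> (36,0) [heading=0, move]
PD: pen down
FD 7: (36,0) -> (43,0) [heading=0, draw]
RT 171: heading 0 -> 189
Final: pos=(43,0), heading=189, 3 segment(s) drawn

Segment lengths:
  seg 1: (0,0) -> (16,0), length = 16
  seg 2: (16,0) -> (34,0), length = 18
  seg 3: (36,0) -> (43,0), length = 7
Total = 41

Answer: 41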